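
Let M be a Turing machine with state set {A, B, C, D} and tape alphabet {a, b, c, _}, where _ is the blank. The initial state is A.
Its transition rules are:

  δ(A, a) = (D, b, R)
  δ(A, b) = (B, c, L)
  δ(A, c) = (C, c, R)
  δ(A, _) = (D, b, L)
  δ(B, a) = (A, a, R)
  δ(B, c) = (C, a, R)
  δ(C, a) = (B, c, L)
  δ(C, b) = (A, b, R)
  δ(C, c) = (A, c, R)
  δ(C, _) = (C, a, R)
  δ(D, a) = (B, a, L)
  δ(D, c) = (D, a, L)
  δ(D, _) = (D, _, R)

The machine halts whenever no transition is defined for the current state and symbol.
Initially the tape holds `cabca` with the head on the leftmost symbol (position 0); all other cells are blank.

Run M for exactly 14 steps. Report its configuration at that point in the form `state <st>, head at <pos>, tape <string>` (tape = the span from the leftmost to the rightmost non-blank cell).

state B, head at 2, tape aacaab

state=A head=0 tape=[c]abca_   (A,c)→(C,c,R)
state=C head=1 tape=c[a]bca_   (C,a)→(B,c,L)
state=B head=0 tape=[c]cbca_   (B,c)→(C,a,R)
state=C head=1 tape=a[c]bca_   (C,c)→(A,c,R)
state=A head=2 tape=ac[b]ca_   (A,b)→(B,c,L)
state=B head=1 tape=a[c]cca_   (B,c)→(C,a,R)
state=C head=2 tape=aa[c]ca_   (C,c)→(A,c,R)
state=A head=3 tape=aac[c]a_   (A,c)→(C,c,R)
state=C head=4 tape=aacc[a]_   (C,a)→(B,c,L)
state=B head=3 tape=aac[c]c_   (B,c)→(C,a,R)
state=C head=4 tape=aaca[c]_   (C,c)→(A,c,R)
state=A head=5 tape=aacac[_]   (A,_)→(D,b,L)
state=D head=4 tape=aaca[c]b   (D,c)→(D,a,L)
state=D head=3 tape=aac[a]ab   (D,a)→(B,a,L)
state=B head=2 tape=aa[c]aab
After 14 steps: state B, head at 2, tape aacaab.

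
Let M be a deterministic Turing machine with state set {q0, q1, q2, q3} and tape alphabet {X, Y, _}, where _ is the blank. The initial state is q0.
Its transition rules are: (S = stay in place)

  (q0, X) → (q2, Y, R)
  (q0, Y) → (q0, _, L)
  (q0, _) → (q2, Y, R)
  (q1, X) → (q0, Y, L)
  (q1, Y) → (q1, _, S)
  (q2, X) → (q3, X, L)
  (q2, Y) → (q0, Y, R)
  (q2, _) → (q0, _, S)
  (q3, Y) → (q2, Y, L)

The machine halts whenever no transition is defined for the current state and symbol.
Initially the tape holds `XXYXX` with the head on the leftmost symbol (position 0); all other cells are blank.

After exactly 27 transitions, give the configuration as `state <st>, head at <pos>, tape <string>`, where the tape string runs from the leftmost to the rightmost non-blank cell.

q0 | __[X]XYXX   read X → write Y, move R, go to q2
q2 | __Y[X]YXX   read X → write X, move L, go to q3
q3 | __[Y]XYXX   read Y → write Y, move L, go to q2
q2 | _[_]YXYXX   read _ → write _, move S, go to q0
q0 | _[_]YXYXX   read _ → write Y, move R, go to q2
q2 | _Y[Y]XYXX   read Y → write Y, move R, go to q0
q0 | _YY[X]YXX   read X → write Y, move R, go to q2
q2 | _YYY[Y]XX   read Y → write Y, move R, go to q0
q0 | _YYYY[X]X   read X → write Y, move R, go to q2
q2 | _YYYYY[X]   read X → write X, move L, go to q3
q3 | _YYYY[Y]X   read Y → write Y, move L, go to q2
q2 | _YYY[Y]YX   read Y → write Y, move R, go to q0
q0 | _YYYY[Y]X   read Y → write _, move L, go to q0
q0 | _YYY[Y]_X   read Y → write _, move L, go to q0
q0 | _YY[Y]__X   read Y → write _, move L, go to q0
q0 | _Y[Y]___X   read Y → write _, move L, go to q0
q0 | _[Y]____X   read Y → write _, move L, go to q0
q0 | [_]_____X   read _ → write Y, move R, go to q2
q2 | Y[_]____X   read _ → write _, move S, go to q0
q0 | Y[_]____X   read _ → write Y, move R, go to q2
q2 | YY[_]___X   read _ → write _, move S, go to q0
q0 | YY[_]___X   read _ → write Y, move R, go to q2
q2 | YYY[_]__X   read _ → write _, move S, go to q0
q0 | YYY[_]__X   read _ → write Y, move R, go to q2
q2 | YYYY[_]_X   read _ → write _, move S, go to q0
q0 | YYYY[_]_X   read _ → write Y, move R, go to q2
q2 | YYYYY[_]X   read _ → write _, move S, go to q0
q0 | YYYYY[_]X
After 27 steps: state q0, head at 3, tape YYYYY_X.

state q0, head at 3, tape YYYYY_X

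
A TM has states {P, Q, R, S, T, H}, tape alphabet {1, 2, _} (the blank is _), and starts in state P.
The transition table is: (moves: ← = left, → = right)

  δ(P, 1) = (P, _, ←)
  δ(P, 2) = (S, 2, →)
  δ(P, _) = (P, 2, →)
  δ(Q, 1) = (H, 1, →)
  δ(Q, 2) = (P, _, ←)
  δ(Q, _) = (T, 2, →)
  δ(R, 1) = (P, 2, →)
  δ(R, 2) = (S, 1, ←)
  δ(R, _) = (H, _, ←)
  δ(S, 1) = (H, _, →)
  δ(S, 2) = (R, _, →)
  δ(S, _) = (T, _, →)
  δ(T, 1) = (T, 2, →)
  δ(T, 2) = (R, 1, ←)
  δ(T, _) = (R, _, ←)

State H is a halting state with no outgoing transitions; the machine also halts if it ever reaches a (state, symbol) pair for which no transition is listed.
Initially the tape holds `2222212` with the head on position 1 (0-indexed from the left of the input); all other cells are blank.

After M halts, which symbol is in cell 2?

_

state=P head=1 tape=2[2]22212_   (P,2)→(S,2,→)
state=S head=2 tape=22[2]2212_   (S,2)→(R,_,→)
state=R head=3 tape=22_[2]212_   (R,2)→(S,1,←)
state=S head=2 tape=22[_]1212_   (S,_)→(T,_,→)
state=T head=3 tape=22_[1]212_   (T,1)→(T,2,→)
state=T head=4 tape=22_2[2]12_   (T,2)→(R,1,←)
state=R head=3 tape=22_[2]112_   (R,2)→(S,1,←)
state=S head=2 tape=22[_]1112_   (S,_)→(T,_,→)
state=T head=3 tape=22_[1]112_   (T,1)→(T,2,→)
state=T head=4 tape=22_2[1]12_   (T,1)→(T,2,→)
state=T head=5 tape=22_22[1]2_   (T,1)→(T,2,→)
state=T head=6 tape=22_222[2]_   (T,2)→(R,1,←)
state=R head=5 tape=22_22[2]1_   (R,2)→(S,1,←)
state=S head=4 tape=22_2[2]11_   (S,2)→(R,_,→)
state=R head=5 tape=22_2_[1]1_   (R,1)→(P,2,→)
state=P head=6 tape=22_2_2[1]_   (P,1)→(P,_,←)
state=P head=5 tape=22_2_[2]__   (P,2)→(S,2,→)
state=S head=6 tape=22_2_2[_]_   (S,_)→(T,_,→)
state=T head=7 tape=22_2_2_[_]   (T,_)→(R,_,←)
state=R head=6 tape=22_2_2[_]_   (R,_)→(H,_,←)
state=H head=5 tape=22_2_[2]__
Cell 2 holds _ when M halts.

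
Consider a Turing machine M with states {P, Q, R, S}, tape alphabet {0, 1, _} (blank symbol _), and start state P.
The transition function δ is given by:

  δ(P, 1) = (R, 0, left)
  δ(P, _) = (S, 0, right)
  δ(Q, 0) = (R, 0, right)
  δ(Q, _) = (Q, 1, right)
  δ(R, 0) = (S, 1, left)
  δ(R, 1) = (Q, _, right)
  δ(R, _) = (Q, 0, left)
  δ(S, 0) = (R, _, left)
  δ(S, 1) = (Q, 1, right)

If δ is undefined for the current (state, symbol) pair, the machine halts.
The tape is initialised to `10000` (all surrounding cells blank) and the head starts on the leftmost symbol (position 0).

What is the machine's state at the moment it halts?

Q

P | __[1]0000   read 1 → write 0, move left, go to R
R | _[_]00000   read _ → write 0, move left, go to Q
Q | [_]000000   read _ → write 1, move right, go to Q
Q | 1[0]00000   read 0 → write 0, move right, go to R
R | 10[0]0000   read 0 → write 1, move left, go to S
S | 1[0]10000   read 0 → write _, move left, go to R
R | [1]_10000   read 1 → write _, move right, go to Q
Q | _[_]10000   read _ → write 1, move right, go to Q
Q | _1[1]0000
No transition is defined for (Q, 1); M halts in state Q.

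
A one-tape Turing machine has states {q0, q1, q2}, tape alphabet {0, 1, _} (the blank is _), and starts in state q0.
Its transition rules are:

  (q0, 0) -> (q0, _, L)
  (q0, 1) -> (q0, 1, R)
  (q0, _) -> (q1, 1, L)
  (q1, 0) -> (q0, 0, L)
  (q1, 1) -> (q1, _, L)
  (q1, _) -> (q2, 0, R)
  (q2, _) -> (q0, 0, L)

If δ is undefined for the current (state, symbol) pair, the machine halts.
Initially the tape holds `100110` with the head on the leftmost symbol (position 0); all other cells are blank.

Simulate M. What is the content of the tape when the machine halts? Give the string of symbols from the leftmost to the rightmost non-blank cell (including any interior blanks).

01_010110

q0 | ___[1]00110   read 1 → write 1, move R, go to q0
q0 | ___1[0]0110   read 0 → write _, move L, go to q0
q0 | ___[1]_0110   read 1 → write 1, move R, go to q0
q0 | ___1[_]0110   read _ → write 1, move L, go to q1
q1 | ___[1]10110   read 1 → write _, move L, go to q1
q1 | __[_]_10110   read _ → write 0, move R, go to q2
q2 | __0[_]10110   read _ → write 0, move L, go to q0
q0 | __[0]010110   read 0 → write _, move L, go to q0
q0 | _[_]_010110   read _ → write 1, move L, go to q1
q1 | [_]1_010110   read _ → write 0, move R, go to q2
q2 | 0[1]_010110
The non-blank tape span at halt is 01_010110.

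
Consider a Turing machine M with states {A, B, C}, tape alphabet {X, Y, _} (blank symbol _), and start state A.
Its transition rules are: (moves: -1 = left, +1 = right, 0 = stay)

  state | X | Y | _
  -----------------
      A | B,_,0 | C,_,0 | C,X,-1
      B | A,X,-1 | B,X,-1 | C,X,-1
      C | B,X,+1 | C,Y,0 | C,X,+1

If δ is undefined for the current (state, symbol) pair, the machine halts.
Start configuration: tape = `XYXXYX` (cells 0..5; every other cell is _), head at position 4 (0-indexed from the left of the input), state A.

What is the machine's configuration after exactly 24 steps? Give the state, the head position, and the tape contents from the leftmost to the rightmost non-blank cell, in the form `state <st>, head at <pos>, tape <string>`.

state C, head at 1, tape XYXXXXX

A | XYXX[Y]X_   read Y → write _, move 0, go to C
C | XYXX[_]X_   read _ → write X, move +1, go to C
C | XYXXX[X]_   read X → write X, move +1, go to B
B | XYXXXX[_]   read _ → write X, move -1, go to C
C | XYXXX[X]X   read X → write X, move +1, go to B
B | XYXXXX[X]   read X → write X, move -1, go to A
A | XYXXX[X]X   read X → write _, move 0, go to B
B | XYXXX[_]X   read _ → write X, move -1, go to C
C | XYXX[X]XX   read X → write X, move +1, go to B
B | XYXXX[X]X   read X → write X, move -1, go to A
A | XYXX[X]XX   read X → write _, move 0, go to B
B | XYXX[_]XX   read _ → write X, move -1, go to C
C | XYX[X]XXX   read X → write X, move +1, go to B
B | XYXX[X]XX   read X → write X, move -1, go to A
A | XYX[X]XXX   read X → write _, move 0, go to B
B | XYX[_]XXX   read _ → write X, move -1, go to C
C | XY[X]XXXX   read X → write X, move +1, go to B
B | XYX[X]XXX   read X → write X, move -1, go to A
A | XY[X]XXXX   read X → write _, move 0, go to B
B | XY[_]XXXX   read _ → write X, move -1, go to C
C | X[Y]XXXXX   read Y → write Y, move 0, go to C
C | X[Y]XXXXX   read Y → write Y, move 0, go to C
C | X[Y]XXXXX   read Y → write Y, move 0, go to C
C | X[Y]XXXXX   read Y → write Y, move 0, go to C
C | X[Y]XXXXX
After 24 steps: state C, head at 1, tape XYXXXXX.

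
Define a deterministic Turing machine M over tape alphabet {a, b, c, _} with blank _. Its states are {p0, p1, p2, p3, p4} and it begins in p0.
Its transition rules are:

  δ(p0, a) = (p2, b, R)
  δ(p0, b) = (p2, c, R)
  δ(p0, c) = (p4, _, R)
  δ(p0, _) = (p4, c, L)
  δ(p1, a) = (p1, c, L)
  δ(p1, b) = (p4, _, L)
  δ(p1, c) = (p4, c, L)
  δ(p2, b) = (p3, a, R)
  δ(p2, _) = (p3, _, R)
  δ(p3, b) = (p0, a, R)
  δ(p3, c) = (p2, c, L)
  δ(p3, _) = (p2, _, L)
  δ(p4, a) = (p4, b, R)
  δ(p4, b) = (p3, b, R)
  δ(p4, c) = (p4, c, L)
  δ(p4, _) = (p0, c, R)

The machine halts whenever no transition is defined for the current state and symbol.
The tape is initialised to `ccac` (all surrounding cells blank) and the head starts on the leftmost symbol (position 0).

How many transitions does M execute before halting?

state=p0 head=0 tape=[c]cac   (p0,c)→(p4,_,R)
state=p4 head=1 tape=_[c]ac   (p4,c)→(p4,c,L)
state=p4 head=0 tape=[_]cac   (p4,_)→(p0,c,R)
state=p0 head=1 tape=c[c]ac   (p0,c)→(p4,_,R)
state=p4 head=2 tape=c_[a]c   (p4,a)→(p4,b,R)
state=p4 head=3 tape=c_b[c]   (p4,c)→(p4,c,L)
state=p4 head=2 tape=c_[b]c   (p4,b)→(p3,b,R)
state=p3 head=3 tape=c_b[c]   (p3,c)→(p2,c,L)
state=p2 head=2 tape=c_[b]c   (p2,b)→(p3,a,R)
state=p3 head=3 tape=c_a[c]   (p3,c)→(p2,c,L)
state=p2 head=2 tape=c_[a]c
M halts after 10 transitions.

10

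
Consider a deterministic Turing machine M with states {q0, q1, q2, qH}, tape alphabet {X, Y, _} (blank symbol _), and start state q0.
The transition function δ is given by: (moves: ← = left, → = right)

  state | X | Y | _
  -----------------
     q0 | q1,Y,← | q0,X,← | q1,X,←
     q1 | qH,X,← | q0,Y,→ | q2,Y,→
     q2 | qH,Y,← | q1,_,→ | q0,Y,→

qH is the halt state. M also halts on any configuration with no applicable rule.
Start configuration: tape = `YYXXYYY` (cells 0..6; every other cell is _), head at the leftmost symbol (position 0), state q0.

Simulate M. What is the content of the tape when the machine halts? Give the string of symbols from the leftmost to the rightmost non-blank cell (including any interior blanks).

YYXYXXYYY

state=q0 head=0 tape=__[Y]YXXYYY   (q0,Y)→(q0,X,←)
state=q0 head=-1 tape=_[_]XYXXYYY   (q0,_)→(q1,X,←)
state=q1 head=-2 tape=[_]XXYXXYYY   (q1,_)→(q2,Y,→)
state=q2 head=-1 tape=Y[X]XYXXYYY   (q2,X)→(qH,Y,←)
state=qH head=-2 tape=[Y]YXYXXYYY
The non-blank tape span at halt is YYXYXXYYY.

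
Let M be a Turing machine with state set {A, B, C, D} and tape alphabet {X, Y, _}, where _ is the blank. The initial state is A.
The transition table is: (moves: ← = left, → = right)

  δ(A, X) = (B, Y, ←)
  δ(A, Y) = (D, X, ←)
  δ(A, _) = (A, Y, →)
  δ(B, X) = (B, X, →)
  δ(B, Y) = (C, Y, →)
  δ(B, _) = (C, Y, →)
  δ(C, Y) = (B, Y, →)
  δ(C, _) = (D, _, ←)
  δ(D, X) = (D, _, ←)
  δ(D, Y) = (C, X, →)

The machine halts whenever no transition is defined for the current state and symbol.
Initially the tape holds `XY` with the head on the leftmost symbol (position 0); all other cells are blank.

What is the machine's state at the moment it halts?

state=A head=0 tape=__[X]Y_   (A,X)→(B,Y,←)
state=B head=-1 tape=_[_]YY_   (B,_)→(C,Y,→)
state=C head=0 tape=_Y[Y]Y_   (C,Y)→(B,Y,→)
state=B head=1 tape=_YY[Y]_   (B,Y)→(C,Y,→)
state=C head=2 tape=_YYY[_]   (C,_)→(D,_,←)
state=D head=1 tape=_YY[Y]_   (D,Y)→(C,X,→)
state=C head=2 tape=_YYX[_]   (C,_)→(D,_,←)
state=D head=1 tape=_YY[X]_   (D,X)→(D,_,←)
state=D head=0 tape=_Y[Y]__   (D,Y)→(C,X,→)
state=C head=1 tape=_YX[_]_   (C,_)→(D,_,←)
state=D head=0 tape=_Y[X]__   (D,X)→(D,_,←)
state=D head=-1 tape=_[Y]___   (D,Y)→(C,X,→)
state=C head=0 tape=_X[_]__   (C,_)→(D,_,←)
state=D head=-1 tape=_[X]___   (D,X)→(D,_,←)
state=D head=-2 tape=[_]____
No transition is defined for (D, _); M halts in state D.

D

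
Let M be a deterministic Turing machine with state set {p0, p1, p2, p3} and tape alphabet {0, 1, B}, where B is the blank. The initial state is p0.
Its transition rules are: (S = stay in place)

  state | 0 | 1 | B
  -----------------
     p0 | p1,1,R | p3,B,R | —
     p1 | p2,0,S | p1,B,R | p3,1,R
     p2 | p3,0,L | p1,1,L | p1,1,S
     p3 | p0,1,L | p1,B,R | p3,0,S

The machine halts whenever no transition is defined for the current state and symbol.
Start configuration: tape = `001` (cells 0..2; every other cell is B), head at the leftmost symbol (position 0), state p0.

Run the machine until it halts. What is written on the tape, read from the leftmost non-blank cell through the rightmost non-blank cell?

101

p0 | B[0]01   read 0 → write 1, move R, go to p1
p1 | B1[0]1   read 0 → write 0, move S, go to p2
p2 | B1[0]1   read 0 → write 0, move L, go to p3
p3 | B[1]01   read 1 → write B, move R, go to p1
p1 | BB[0]1   read 0 → write 0, move S, go to p2
p2 | BB[0]1   read 0 → write 0, move L, go to p3
p3 | B[B]01   read B → write 0, move S, go to p3
p3 | B[0]01   read 0 → write 1, move L, go to p0
p0 | [B]101
The non-blank tape span at halt is 101.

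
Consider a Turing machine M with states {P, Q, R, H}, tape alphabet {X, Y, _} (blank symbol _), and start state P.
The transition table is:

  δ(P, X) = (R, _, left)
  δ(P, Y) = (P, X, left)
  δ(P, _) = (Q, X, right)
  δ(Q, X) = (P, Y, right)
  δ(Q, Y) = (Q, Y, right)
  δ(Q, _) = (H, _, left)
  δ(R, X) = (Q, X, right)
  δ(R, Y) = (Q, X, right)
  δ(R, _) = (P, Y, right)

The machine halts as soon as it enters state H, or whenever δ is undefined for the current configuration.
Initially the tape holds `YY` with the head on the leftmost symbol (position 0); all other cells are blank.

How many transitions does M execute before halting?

12

state=P head=0 tape=__[Y]Y   (P,Y)→(P,X,left)
state=P head=-1 tape=_[_]XY   (P,_)→(Q,X,right)
state=Q head=0 tape=_X[X]Y   (Q,X)→(P,Y,right)
state=P head=1 tape=_XY[Y]   (P,Y)→(P,X,left)
state=P head=0 tape=_X[Y]X   (P,Y)→(P,X,left)
state=P head=-1 tape=_[X]XX   (P,X)→(R,_,left)
state=R head=-2 tape=[_]_XX   (R,_)→(P,Y,right)
state=P head=-1 tape=Y[_]XX   (P,_)→(Q,X,right)
state=Q head=0 tape=YX[X]X   (Q,X)→(P,Y,right)
state=P head=1 tape=YXY[X]   (P,X)→(R,_,left)
state=R head=0 tape=YX[Y]_   (R,Y)→(Q,X,right)
state=Q head=1 tape=YXX[_]   (Q,_)→(H,_,left)
state=H head=0 tape=YX[X]_
M halts after 12 transitions.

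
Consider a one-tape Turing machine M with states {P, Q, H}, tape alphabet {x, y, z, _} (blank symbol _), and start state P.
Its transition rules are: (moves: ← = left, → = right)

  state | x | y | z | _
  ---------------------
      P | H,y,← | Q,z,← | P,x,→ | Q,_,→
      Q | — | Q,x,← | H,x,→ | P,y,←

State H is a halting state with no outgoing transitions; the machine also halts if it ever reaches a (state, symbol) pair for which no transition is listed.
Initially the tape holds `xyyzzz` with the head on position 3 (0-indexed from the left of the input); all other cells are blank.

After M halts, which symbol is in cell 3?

P | xyy[z]zz__   read z → write x, move →, go to P
P | xyyx[z]z__   read z → write x, move →, go to P
P | xyyxx[z]__   read z → write x, move →, go to P
P | xyyxxx[_]_   read _ → write _, move →, go to Q
Q | xyyxxx_[_]   read _ → write y, move ←, go to P
P | xyyxxx[_]y   read _ → write _, move →, go to Q
Q | xyyxxx_[y]   read y → write x, move ←, go to Q
Q | xyyxxx[_]x   read _ → write y, move ←, go to P
P | xyyxx[x]yx   read x → write y, move ←, go to H
H | xyyx[x]yyx
Cell 3 holds x when M halts.

x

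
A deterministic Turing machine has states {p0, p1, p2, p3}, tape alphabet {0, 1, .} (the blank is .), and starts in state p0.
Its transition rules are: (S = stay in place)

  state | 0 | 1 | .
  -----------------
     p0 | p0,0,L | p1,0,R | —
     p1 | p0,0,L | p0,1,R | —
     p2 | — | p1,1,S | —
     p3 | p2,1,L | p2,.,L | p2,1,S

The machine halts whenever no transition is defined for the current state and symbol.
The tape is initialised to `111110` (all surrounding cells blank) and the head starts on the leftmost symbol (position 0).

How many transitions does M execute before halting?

15

p0 | .[1]11110   read 1 → write 0, move R, go to p1
p1 | .0[1]1110   read 1 → write 1, move R, go to p0
p0 | .01[1]110   read 1 → write 0, move R, go to p1
p1 | .010[1]10   read 1 → write 1, move R, go to p0
p0 | .0101[1]0   read 1 → write 0, move R, go to p1
p1 | .01010[0]   read 0 → write 0, move L, go to p0
p0 | .0101[0]0   read 0 → write 0, move L, go to p0
p0 | .010[1]00   read 1 → write 0, move R, go to p1
p1 | .0100[0]0   read 0 → write 0, move L, go to p0
p0 | .010[0]00   read 0 → write 0, move L, go to p0
p0 | .01[0]000   read 0 → write 0, move L, go to p0
p0 | .0[1]0000   read 1 → write 0, move R, go to p1
p1 | .00[0]000   read 0 → write 0, move L, go to p0
p0 | .0[0]0000   read 0 → write 0, move L, go to p0
p0 | .[0]00000   read 0 → write 0, move L, go to p0
p0 | [.]000000
M halts after 15 transitions.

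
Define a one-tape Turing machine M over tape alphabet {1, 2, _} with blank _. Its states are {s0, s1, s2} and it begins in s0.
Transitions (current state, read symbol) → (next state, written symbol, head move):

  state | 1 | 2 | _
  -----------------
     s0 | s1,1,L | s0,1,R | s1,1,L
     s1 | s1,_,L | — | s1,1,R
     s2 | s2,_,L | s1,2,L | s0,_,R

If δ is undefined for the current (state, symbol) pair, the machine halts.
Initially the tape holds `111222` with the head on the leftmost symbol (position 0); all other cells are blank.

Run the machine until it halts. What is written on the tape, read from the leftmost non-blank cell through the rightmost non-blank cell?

1111111222

s0 | ____[1]11222   read 1 → write 1, move L, go to s1
s1 | ___[_]111222   read _ → write 1, move R, go to s1
s1 | ___1[1]11222   read 1 → write _, move L, go to s1
s1 | ___[1]_11222   read 1 → write _, move L, go to s1
s1 | __[_]__11222   read _ → write 1, move R, go to s1
s1 | __1[_]_11222   read _ → write 1, move R, go to s1
s1 | __11[_]11222   read _ → write 1, move R, go to s1
s1 | __111[1]1222   read 1 → write _, move L, go to s1
s1 | __11[1]_1222   read 1 → write _, move L, go to s1
s1 | __1[1]__1222   read 1 → write _, move L, go to s1
s1 | __[1]___1222   read 1 → write _, move L, go to s1
s1 | _[_]____1222   read _ → write 1, move R, go to s1
s1 | _1[_]___1222   read _ → write 1, move R, go to s1
s1 | _11[_]__1222   read _ → write 1, move R, go to s1
s1 | _111[_]_1222   read _ → write 1, move R, go to s1
s1 | _1111[_]1222   read _ → write 1, move R, go to s1
s1 | _11111[1]222   read 1 → write _, move L, go to s1
s1 | _1111[1]_222   read 1 → write _, move L, go to s1
s1 | _111[1]__222   read 1 → write _, move L, go to s1
s1 | _11[1]___222   read 1 → write _, move L, go to s1
s1 | _1[1]____222   read 1 → write _, move L, go to s1
s1 | _[1]_____222   read 1 → write _, move L, go to s1
s1 | [_]______222   read _ → write 1, move R, go to s1
s1 | 1[_]_____222   read _ → write 1, move R, go to s1
s1 | 11[_]____222   read _ → write 1, move R, go to s1
s1 | 111[_]___222   read _ → write 1, move R, go to s1
s1 | 1111[_]__222   read _ → write 1, move R, go to s1
s1 | 11111[_]_222   read _ → write 1, move R, go to s1
s1 | 111111[_]222   read _ → write 1, move R, go to s1
s1 | 1111111[2]22
The non-blank tape span at halt is 1111111222.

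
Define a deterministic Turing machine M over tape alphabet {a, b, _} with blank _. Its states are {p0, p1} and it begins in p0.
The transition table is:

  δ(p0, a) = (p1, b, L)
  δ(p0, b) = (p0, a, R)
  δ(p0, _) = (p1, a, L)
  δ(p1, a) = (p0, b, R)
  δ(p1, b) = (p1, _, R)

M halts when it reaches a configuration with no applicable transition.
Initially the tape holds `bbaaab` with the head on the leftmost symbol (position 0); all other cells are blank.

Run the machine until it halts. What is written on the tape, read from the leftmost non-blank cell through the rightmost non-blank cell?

p0 | [b]baaab__   read b → write a, move R, go to p0
p0 | a[b]aaab__   read b → write a, move R, go to p0
p0 | aa[a]aab__   read a → write b, move L, go to p1
p1 | a[a]baab__   read a → write b, move R, go to p0
p0 | ab[b]aab__   read b → write a, move R, go to p0
p0 | aba[a]ab__   read a → write b, move L, go to p1
p1 | ab[a]bab__   read a → write b, move R, go to p0
p0 | abb[b]ab__   read b → write a, move R, go to p0
p0 | abba[a]b__   read a → write b, move L, go to p1
p1 | abb[a]bb__   read a → write b, move R, go to p0
p0 | abbb[b]b__   read b → write a, move R, go to p0
p0 | abbba[b]__   read b → write a, move R, go to p0
p0 | abbbaa[_]_   read _ → write a, move L, go to p1
p1 | abbba[a]a_   read a → write b, move R, go to p0
p0 | abbbab[a]_   read a → write b, move L, go to p1
p1 | abbba[b]b_   read b → write _, move R, go to p1
p1 | abbba_[b]_   read b → write _, move R, go to p1
p1 | abbba__[_]
The non-blank tape span at halt is abbba.

abbba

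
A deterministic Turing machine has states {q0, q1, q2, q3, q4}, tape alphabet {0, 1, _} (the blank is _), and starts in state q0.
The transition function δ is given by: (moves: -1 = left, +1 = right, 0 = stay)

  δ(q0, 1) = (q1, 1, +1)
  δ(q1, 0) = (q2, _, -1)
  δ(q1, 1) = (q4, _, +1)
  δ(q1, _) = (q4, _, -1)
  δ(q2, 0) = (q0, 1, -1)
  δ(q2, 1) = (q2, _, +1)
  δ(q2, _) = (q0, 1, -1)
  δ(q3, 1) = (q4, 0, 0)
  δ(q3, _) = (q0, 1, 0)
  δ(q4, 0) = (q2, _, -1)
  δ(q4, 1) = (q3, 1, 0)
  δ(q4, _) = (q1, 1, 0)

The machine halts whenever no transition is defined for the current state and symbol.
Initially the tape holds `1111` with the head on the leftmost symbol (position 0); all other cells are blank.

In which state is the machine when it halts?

q0

state=q0 head=0 tape=[1]111   (q0,1)→(q1,1,+1)
state=q1 head=1 tape=1[1]11   (q1,1)→(q4,_,+1)
state=q4 head=2 tape=1_[1]1   (q4,1)→(q3,1,0)
state=q3 head=2 tape=1_[1]1   (q3,1)→(q4,0,0)
state=q4 head=2 tape=1_[0]1   (q4,0)→(q2,_,-1)
state=q2 head=1 tape=1[_]_1   (q2,_)→(q0,1,-1)
state=q0 head=0 tape=[1]1_1   (q0,1)→(q1,1,+1)
state=q1 head=1 tape=1[1]_1   (q1,1)→(q4,_,+1)
state=q4 head=2 tape=1_[_]1   (q4,_)→(q1,1,0)
state=q1 head=2 tape=1_[1]1   (q1,1)→(q4,_,+1)
state=q4 head=3 tape=1__[1]   (q4,1)→(q3,1,0)
state=q3 head=3 tape=1__[1]   (q3,1)→(q4,0,0)
state=q4 head=3 tape=1__[0]   (q4,0)→(q2,_,-1)
state=q2 head=2 tape=1_[_]_   (q2,_)→(q0,1,-1)
state=q0 head=1 tape=1[_]1_
No transition is defined for (q0, _); M halts in state q0.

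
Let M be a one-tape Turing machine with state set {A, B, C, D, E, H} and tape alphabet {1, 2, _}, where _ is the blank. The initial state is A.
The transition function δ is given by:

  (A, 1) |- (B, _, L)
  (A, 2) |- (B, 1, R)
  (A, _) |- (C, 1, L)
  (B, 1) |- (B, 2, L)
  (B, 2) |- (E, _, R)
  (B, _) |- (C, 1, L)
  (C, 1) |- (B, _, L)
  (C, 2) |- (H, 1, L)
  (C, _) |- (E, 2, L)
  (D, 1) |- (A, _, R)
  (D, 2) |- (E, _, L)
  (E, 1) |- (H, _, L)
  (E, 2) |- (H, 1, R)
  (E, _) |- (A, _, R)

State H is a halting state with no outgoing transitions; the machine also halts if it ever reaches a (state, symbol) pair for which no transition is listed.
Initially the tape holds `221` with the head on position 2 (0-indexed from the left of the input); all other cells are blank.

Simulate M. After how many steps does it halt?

state=A head=2 tape=_22[1]_   (A,1)→(B,_,L)
state=B head=1 tape=_2[2]__   (B,2)→(E,_,R)
state=E head=2 tape=_2_[_]_   (E,_)→(A,_,R)
state=A head=3 tape=_2__[_]   (A,_)→(C,1,L)
state=C head=2 tape=_2_[_]1   (C,_)→(E,2,L)
state=E head=1 tape=_2[_]21   (E,_)→(A,_,R)
state=A head=2 tape=_2_[2]1   (A,2)→(B,1,R)
state=B head=3 tape=_2_1[1]   (B,1)→(B,2,L)
state=B head=2 tape=_2_[1]2   (B,1)→(B,2,L)
state=B head=1 tape=_2[_]22   (B,_)→(C,1,L)
state=C head=0 tape=_[2]122   (C,2)→(H,1,L)
state=H head=-1 tape=[_]1122
M halts after 11 transitions.

11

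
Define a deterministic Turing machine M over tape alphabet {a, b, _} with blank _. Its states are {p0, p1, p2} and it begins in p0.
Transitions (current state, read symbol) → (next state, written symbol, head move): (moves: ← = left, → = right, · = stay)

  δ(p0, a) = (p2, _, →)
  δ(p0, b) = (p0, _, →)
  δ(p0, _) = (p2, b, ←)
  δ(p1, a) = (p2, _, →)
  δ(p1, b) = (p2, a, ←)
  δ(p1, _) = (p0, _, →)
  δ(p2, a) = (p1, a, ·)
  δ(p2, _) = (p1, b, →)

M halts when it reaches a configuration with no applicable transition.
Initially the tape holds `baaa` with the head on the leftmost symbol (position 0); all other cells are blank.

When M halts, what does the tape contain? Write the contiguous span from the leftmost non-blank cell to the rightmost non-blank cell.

state=p0 head=0 tape=[b]aaa___   (p0,b)→(p0,_,→)
state=p0 head=1 tape=_[a]aa___   (p0,a)→(p2,_,→)
state=p2 head=2 tape=__[a]a___   (p2,a)→(p1,a,·)
state=p1 head=2 tape=__[a]a___   (p1,a)→(p2,_,→)
state=p2 head=3 tape=___[a]___   (p2,a)→(p1,a,·)
state=p1 head=3 tape=___[a]___   (p1,a)→(p2,_,→)
state=p2 head=4 tape=____[_]__   (p2,_)→(p1,b,→)
state=p1 head=5 tape=____b[_]_   (p1,_)→(p0,_,→)
state=p0 head=6 tape=____b_[_]   (p0,_)→(p2,b,←)
state=p2 head=5 tape=____b[_]b   (p2,_)→(p1,b,→)
state=p1 head=6 tape=____bb[b]   (p1,b)→(p2,a,←)
state=p2 head=5 tape=____b[b]a
The non-blank tape span at halt is bba.

bba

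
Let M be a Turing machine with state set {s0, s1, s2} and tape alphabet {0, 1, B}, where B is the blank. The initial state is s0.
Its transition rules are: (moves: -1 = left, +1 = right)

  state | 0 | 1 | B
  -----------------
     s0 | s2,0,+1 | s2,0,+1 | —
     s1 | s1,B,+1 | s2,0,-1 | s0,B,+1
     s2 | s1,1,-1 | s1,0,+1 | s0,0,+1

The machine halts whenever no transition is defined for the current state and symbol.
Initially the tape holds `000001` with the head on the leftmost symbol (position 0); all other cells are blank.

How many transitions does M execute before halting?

23

state=s0 head=0 tape=[0]00001BB   (s0,0)→(s2,0,+1)
state=s2 head=1 tape=0[0]0001BB   (s2,0)→(s1,1,-1)
state=s1 head=0 tape=[0]10001BB   (s1,0)→(s1,B,+1)
state=s1 head=1 tape=B[1]0001BB   (s1,1)→(s2,0,-1)
state=s2 head=0 tape=[B]00001BB   (s2,B)→(s0,0,+1)
state=s0 head=1 tape=0[0]0001BB   (s0,0)→(s2,0,+1)
state=s2 head=2 tape=00[0]001BB   (s2,0)→(s1,1,-1)
state=s1 head=1 tape=0[0]1001BB   (s1,0)→(s1,B,+1)
state=s1 head=2 tape=0B[1]001BB   (s1,1)→(s2,0,-1)
state=s2 head=1 tape=0[B]0001BB   (s2,B)→(s0,0,+1)
state=s0 head=2 tape=00[0]001BB   (s0,0)→(s2,0,+1)
state=s2 head=3 tape=000[0]01BB   (s2,0)→(s1,1,-1)
state=s1 head=2 tape=00[0]101BB   (s1,0)→(s1,B,+1)
state=s1 head=3 tape=00B[1]01BB   (s1,1)→(s2,0,-1)
state=s2 head=2 tape=00[B]001BB   (s2,B)→(s0,0,+1)
state=s0 head=3 tape=000[0]01BB   (s0,0)→(s2,0,+1)
state=s2 head=4 tape=0000[0]1BB   (s2,0)→(s1,1,-1)
state=s1 head=3 tape=000[0]11BB   (s1,0)→(s1,B,+1)
state=s1 head=4 tape=000B[1]1BB   (s1,1)→(s2,0,-1)
state=s2 head=3 tape=000[B]01BB   (s2,B)→(s0,0,+1)
state=s0 head=4 tape=0000[0]1BB   (s0,0)→(s2,0,+1)
state=s2 head=5 tape=00000[1]BB   (s2,1)→(s1,0,+1)
state=s1 head=6 tape=000000[B]B   (s1,B)→(s0,B,+1)
state=s0 head=7 tape=000000B[B]
M halts after 23 transitions.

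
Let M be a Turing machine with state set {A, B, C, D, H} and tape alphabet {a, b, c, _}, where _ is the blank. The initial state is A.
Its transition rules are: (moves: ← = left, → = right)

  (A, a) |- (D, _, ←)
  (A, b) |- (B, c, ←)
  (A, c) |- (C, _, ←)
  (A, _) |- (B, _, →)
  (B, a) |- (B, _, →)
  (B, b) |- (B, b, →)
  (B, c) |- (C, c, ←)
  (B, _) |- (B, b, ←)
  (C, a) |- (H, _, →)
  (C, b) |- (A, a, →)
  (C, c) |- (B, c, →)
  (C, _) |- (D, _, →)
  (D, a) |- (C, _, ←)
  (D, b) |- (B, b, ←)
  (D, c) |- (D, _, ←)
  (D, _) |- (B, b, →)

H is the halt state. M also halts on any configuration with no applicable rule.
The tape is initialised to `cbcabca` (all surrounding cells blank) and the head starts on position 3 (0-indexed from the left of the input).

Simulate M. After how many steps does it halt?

A | _cbc[a]bca   read a → write _, move ←, go to D
D | _cb[c]_bca   read c → write _, move ←, go to D
D | _c[b]__bca   read b → write b, move ←, go to B
B | _[c]b__bca   read c → write c, move ←, go to C
C | [_]cb__bca   read _ → write _, move →, go to D
D | _[c]b__bca   read c → write _, move ←, go to D
D | [_]_b__bca   read _ → write b, move →, go to B
B | b[_]b__bca   read _ → write b, move ←, go to B
B | [b]bb__bca   read b → write b, move →, go to B
B | b[b]b__bca   read b → write b, move →, go to B
B | bb[b]__bca   read b → write b, move →, go to B
B | bbb[_]_bca   read _ → write b, move ←, go to B
B | bb[b]b_bca   read b → write b, move →, go to B
B | bbb[b]_bca   read b → write b, move →, go to B
B | bbbb[_]bca   read _ → write b, move ←, go to B
B | bbb[b]bbca   read b → write b, move →, go to B
B | bbbb[b]bca   read b → write b, move →, go to B
B | bbbbb[b]ca   read b → write b, move →, go to B
B | bbbbbb[c]a   read c → write c, move ←, go to C
C | bbbbb[b]ca   read b → write a, move →, go to A
A | bbbbba[c]a   read c → write _, move ←, go to C
C | bbbbb[a]_a   read a → write _, move →, go to H
H | bbbbb_[_]a
M halts after 22 transitions.

22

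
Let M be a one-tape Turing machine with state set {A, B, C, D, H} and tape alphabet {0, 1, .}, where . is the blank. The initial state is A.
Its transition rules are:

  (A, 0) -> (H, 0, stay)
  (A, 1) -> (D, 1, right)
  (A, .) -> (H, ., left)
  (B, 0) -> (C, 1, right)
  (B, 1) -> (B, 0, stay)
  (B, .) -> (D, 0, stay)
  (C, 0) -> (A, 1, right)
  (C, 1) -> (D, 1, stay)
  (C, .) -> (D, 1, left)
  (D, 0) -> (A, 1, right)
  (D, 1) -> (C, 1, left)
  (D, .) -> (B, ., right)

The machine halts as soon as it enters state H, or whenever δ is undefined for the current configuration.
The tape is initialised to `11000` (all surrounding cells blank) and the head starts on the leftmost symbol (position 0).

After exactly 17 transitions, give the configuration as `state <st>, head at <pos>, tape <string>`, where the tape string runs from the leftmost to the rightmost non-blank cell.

A | ...[1]1000   read 1 → write 1, move right, go to D
D | ...1[1]000   read 1 → write 1, move left, go to C
C | ...[1]1000   read 1 → write 1, move stay, go to D
D | ...[1]1000   read 1 → write 1, move left, go to C
C | ..[.]11000   read . → write 1, move left, go to D
D | .[.]111000   read . → write ., move right, go to B
B | ..[1]11000   read 1 → write 0, move stay, go to B
B | ..[0]11000   read 0 → write 1, move right, go to C
C | ..1[1]1000   read 1 → write 1, move stay, go to D
D | ..1[1]1000   read 1 → write 1, move left, go to C
C | ..[1]11000   read 1 → write 1, move stay, go to D
D | ..[1]11000   read 1 → write 1, move left, go to C
C | .[.]111000   read . → write 1, move left, go to D
D | [.]1111000   read . → write ., move right, go to B
B | .[1]111000   read 1 → write 0, move stay, go to B
B | .[0]111000   read 0 → write 1, move right, go to C
C | .1[1]11000   read 1 → write 1, move stay, go to D
D | .1[1]11000
After 17 steps: state D, head at -1, tape 1111000.

state D, head at -1, tape 1111000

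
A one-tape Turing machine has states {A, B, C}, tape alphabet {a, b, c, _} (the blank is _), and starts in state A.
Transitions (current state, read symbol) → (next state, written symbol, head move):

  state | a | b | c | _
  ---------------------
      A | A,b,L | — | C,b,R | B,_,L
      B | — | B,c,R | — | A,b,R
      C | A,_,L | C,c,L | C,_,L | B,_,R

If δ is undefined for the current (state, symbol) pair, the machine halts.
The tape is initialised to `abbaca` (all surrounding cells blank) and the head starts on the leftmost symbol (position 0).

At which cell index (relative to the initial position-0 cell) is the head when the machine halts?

0

state=A head=0 tape=__[a]bbaca   (A,a)→(A,b,L)
state=A head=-1 tape=_[_]bbbaca   (A,_)→(B,_,L)
state=B head=-2 tape=[_]_bbbaca   (B,_)→(A,b,R)
state=A head=-1 tape=b[_]bbbaca   (A,_)→(B,_,L)
state=B head=-2 tape=[b]_bbbaca   (B,b)→(B,c,R)
state=B head=-1 tape=c[_]bbbaca   (B,_)→(A,b,R)
state=A head=0 tape=cb[b]bbaca
At halt the head is at cell 0.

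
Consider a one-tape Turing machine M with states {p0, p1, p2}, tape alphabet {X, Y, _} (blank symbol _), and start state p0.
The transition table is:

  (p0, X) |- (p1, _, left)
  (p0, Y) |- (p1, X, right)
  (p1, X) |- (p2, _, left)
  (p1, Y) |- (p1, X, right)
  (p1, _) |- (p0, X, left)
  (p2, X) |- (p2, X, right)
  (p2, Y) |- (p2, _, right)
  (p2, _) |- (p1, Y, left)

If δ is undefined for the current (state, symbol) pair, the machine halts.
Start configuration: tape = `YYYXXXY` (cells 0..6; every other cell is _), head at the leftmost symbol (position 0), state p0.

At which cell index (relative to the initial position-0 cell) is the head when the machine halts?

-3

p0 | ___[Y]YYXXXY   read Y → write X, move right, go to p1
p1 | ___X[Y]YXXXY   read Y → write X, move right, go to p1
p1 | ___XX[Y]XXXY   read Y → write X, move right, go to p1
p1 | ___XXX[X]XXY   read X → write _, move left, go to p2
p2 | ___XX[X]_XXY   read X → write X, move right, go to p2
p2 | ___XXX[_]XXY   read _ → write Y, move left, go to p1
p1 | ___XX[X]YXXY   read X → write _, move left, go to p2
p2 | ___X[X]_YXXY   read X → write X, move right, go to p2
p2 | ___XX[_]YXXY   read _ → write Y, move left, go to p1
p1 | ___X[X]YYXXY   read X → write _, move left, go to p2
p2 | ___[X]_YYXXY   read X → write X, move right, go to p2
p2 | ___X[_]YYXXY   read _ → write Y, move left, go to p1
p1 | ___[X]YYYXXY   read X → write _, move left, go to p2
p2 | __[_]_YYYXXY   read _ → write Y, move left, go to p1
p1 | _[_]Y_YYYXXY   read _ → write X, move left, go to p0
p0 | [_]XY_YYYXXY
At halt the head is at cell -3.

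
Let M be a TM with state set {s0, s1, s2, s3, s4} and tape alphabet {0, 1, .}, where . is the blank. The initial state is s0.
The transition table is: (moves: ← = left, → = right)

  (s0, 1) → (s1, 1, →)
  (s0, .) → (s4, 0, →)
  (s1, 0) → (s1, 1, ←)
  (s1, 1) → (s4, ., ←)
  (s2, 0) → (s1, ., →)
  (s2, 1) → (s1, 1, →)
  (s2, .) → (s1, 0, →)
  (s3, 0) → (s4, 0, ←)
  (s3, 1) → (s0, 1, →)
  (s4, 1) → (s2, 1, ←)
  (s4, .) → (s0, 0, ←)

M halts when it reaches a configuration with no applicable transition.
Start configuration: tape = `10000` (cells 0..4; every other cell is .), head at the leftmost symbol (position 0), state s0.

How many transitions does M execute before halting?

s0 | ..[1]0000   read 1 → write 1, move →, go to s1
s1 | ..1[0]000   read 0 → write 1, move ←, go to s1
s1 | ..[1]1000   read 1 → write ., move ←, go to s4
s4 | .[.].1000   read . → write 0, move ←, go to s0
s0 | [.]0.1000   read . → write 0, move →, go to s4
s4 | 0[0].1000
M halts after 5 transitions.

5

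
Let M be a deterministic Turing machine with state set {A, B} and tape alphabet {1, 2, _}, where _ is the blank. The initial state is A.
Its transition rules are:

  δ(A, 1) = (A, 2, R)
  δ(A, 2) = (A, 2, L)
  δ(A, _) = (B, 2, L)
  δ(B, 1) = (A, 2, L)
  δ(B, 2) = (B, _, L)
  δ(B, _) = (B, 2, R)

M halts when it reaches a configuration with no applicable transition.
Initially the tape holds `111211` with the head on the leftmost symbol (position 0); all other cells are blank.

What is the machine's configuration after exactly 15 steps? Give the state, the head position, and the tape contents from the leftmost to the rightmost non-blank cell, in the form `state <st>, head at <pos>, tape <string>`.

state=A head=0 tape=___[1]11211   (A,1)→(A,2,R)
state=A head=1 tape=___2[1]1211   (A,1)→(A,2,R)
state=A head=2 tape=___22[1]211   (A,1)→(A,2,R)
state=A head=3 tape=___222[2]11   (A,2)→(A,2,L)
state=A head=2 tape=___22[2]211   (A,2)→(A,2,L)
state=A head=1 tape=___2[2]2211   (A,2)→(A,2,L)
state=A head=0 tape=___[2]22211   (A,2)→(A,2,L)
state=A head=-1 tape=__[_]222211   (A,_)→(B,2,L)
state=B head=-2 tape=_[_]2222211   (B,_)→(B,2,R)
state=B head=-1 tape=_2[2]222211   (B,2)→(B,_,L)
state=B head=-2 tape=_[2]_222211   (B,2)→(B,_,L)
state=B head=-3 tape=[_]__222211   (B,_)→(B,2,R)
state=B head=-2 tape=2[_]_222211   (B,_)→(B,2,R)
state=B head=-1 tape=22[_]222211   (B,_)→(B,2,R)
state=B head=0 tape=222[2]22211   (B,2)→(B,_,L)
state=B head=-1 tape=22[2]_22211
After 15 steps: state B, head at -1, tape 222_22211.

state B, head at -1, tape 222_22211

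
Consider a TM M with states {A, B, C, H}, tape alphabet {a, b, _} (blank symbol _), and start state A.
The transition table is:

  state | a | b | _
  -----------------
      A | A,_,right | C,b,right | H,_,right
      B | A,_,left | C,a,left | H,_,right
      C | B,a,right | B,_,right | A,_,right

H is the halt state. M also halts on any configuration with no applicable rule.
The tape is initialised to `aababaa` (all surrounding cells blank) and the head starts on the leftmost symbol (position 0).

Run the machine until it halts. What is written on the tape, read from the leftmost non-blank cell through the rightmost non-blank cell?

b__aa

A | [a]ababaa   read a → write _, move right, go to A
A | _[a]babaa   read a → write _, move right, go to A
A | __[b]abaa   read b → write b, move right, go to C
C | __b[a]baa   read a → write a, move right, go to B
B | __ba[b]aa   read b → write a, move left, go to C
C | __b[a]aaa   read a → write a, move right, go to B
B | __ba[a]aa   read a → write _, move left, go to A
A | __b[a]_aa   read a → write _, move right, go to A
A | __b_[_]aa   read _ → write _, move right, go to H
H | __b__[a]a
The non-blank tape span at halt is b__aa.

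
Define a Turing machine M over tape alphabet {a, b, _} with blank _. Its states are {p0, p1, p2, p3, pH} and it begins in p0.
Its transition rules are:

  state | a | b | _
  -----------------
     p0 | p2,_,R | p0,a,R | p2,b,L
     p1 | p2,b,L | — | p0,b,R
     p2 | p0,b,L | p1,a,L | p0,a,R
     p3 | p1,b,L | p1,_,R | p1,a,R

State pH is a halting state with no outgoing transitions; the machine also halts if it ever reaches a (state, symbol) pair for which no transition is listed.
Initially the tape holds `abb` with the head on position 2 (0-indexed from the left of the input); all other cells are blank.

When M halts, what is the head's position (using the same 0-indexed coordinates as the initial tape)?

state=p0 head=2 tape=ab[b]____   (p0,b)→(p0,a,R)
state=p0 head=3 tape=aba[_]___   (p0,_)→(p2,b,L)
state=p2 head=2 tape=ab[a]b___   (p2,a)→(p0,b,L)
state=p0 head=1 tape=a[b]bb___   (p0,b)→(p0,a,R)
state=p0 head=2 tape=aa[b]b___   (p0,b)→(p0,a,R)
state=p0 head=3 tape=aaa[b]___   (p0,b)→(p0,a,R)
state=p0 head=4 tape=aaaa[_]__   (p0,_)→(p2,b,L)
state=p2 head=3 tape=aaa[a]b__   (p2,a)→(p0,b,L)
state=p0 head=2 tape=aa[a]bb__   (p0,a)→(p2,_,R)
state=p2 head=3 tape=aa_[b]b__   (p2,b)→(p1,a,L)
state=p1 head=2 tape=aa[_]ab__   (p1,_)→(p0,b,R)
state=p0 head=3 tape=aab[a]b__   (p0,a)→(p2,_,R)
state=p2 head=4 tape=aab_[b]__   (p2,b)→(p1,a,L)
state=p1 head=3 tape=aab[_]a__   (p1,_)→(p0,b,R)
state=p0 head=4 tape=aabb[a]__   (p0,a)→(p2,_,R)
state=p2 head=5 tape=aabb_[_]_   (p2,_)→(p0,a,R)
state=p0 head=6 tape=aabb_a[_]   (p0,_)→(p2,b,L)
state=p2 head=5 tape=aabb_[a]b   (p2,a)→(p0,b,L)
state=p0 head=4 tape=aabb[_]bb   (p0,_)→(p2,b,L)
state=p2 head=3 tape=aab[b]bbb   (p2,b)→(p1,a,L)
state=p1 head=2 tape=aa[b]abbb
At halt the head is at cell 2.

2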